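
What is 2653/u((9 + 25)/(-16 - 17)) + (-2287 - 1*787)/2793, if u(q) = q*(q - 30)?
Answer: 7962279397/97241088 ≈ 81.882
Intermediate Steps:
u(q) = q*(-30 + q)
2653/u((9 + 25)/(-16 - 17)) + (-2287 - 1*787)/2793 = 2653/((((9 + 25)/(-16 - 17))*(-30 + (9 + 25)/(-16 - 17)))) + (-2287 - 1*787)/2793 = 2653/(((34/(-33))*(-30 + 34/(-33)))) + (-2287 - 787)*(1/2793) = 2653/(((34*(-1/33))*(-30 + 34*(-1/33)))) - 3074*1/2793 = 2653/((-34*(-30 - 34/33)/33)) - 3074/2793 = 2653/((-34/33*(-1024/33))) - 3074/2793 = 2653/(34816/1089) - 3074/2793 = 2653*(1089/34816) - 3074/2793 = 2889117/34816 - 3074/2793 = 7962279397/97241088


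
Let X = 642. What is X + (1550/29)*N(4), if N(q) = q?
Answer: 24818/29 ≈ 855.79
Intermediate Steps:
X + (1550/29)*N(4) = 642 + (1550/29)*4 = 642 + 6200/29 = 24818/29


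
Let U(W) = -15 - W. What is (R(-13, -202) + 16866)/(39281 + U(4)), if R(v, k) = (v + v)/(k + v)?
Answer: 1813108/4220665 ≈ 0.42958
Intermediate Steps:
R(v, k) = 2*v/(k + v) (R(v, k) = (2*v)/(k + v) = 2*v/(k + v))
(R(-13, -202) + 16866)/(39281 + U(4)) = (2*(-13)/(-202 - 13) + 16866)/(39281 + (-15 - 1*4)) = (2*(-13)/(-215) + 16866)/(39281 + (-15 - 4)) = (2*(-13)*(-1/215) + 16866)/(39281 - 19) = (26/215 + 16866)/39262 = (3626216/215)*(1/39262) = 1813108/4220665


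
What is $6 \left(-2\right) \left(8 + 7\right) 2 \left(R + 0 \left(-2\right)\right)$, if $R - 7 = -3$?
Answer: $-1440$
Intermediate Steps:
$R = 4$ ($R = 7 - 3 = 4$)
$6 \left(-2\right) \left(8 + 7\right) 2 \left(R + 0 \left(-2\right)\right) = 6 \left(-2\right) \left(8 + 7\right) 2 \left(4 + 0 \left(-2\right)\right) = \left(-12\right) 15 \cdot 2 \left(4 + 0\right) = - 180 \cdot 2 \cdot 4 = \left(-180\right) 8 = -1440$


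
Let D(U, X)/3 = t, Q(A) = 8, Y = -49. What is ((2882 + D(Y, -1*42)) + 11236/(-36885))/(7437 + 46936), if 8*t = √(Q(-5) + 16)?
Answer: 106291334/2005548105 + 3*√6/217492 ≈ 0.053032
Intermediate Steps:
t = √6/4 (t = √(8 + 16)/8 = √24/8 = (2*√6)/8 = √6/4 ≈ 0.61237)
D(U, X) = 3*√6/4 (D(U, X) = 3*(√6/4) = 3*√6/4)
((2882 + D(Y, -1*42)) + 11236/(-36885))/(7437 + 46936) = ((2882 + 3*√6/4) + 11236/(-36885))/(7437 + 46936) = ((2882 + 3*√6/4) + 11236*(-1/36885))/54373 = ((2882 + 3*√6/4) - 11236/36885)*(1/54373) = (106291334/36885 + 3*√6/4)*(1/54373) = 106291334/2005548105 + 3*√6/217492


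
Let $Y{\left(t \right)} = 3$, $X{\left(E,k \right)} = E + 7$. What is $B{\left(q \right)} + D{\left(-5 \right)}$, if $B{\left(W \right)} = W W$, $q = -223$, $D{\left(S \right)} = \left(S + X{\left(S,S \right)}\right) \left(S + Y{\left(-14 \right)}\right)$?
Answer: $49735$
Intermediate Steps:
$X{\left(E,k \right)} = 7 + E$
$D{\left(S \right)} = \left(3 + S\right) \left(7 + 2 S\right)$ ($D{\left(S \right)} = \left(S + \left(7 + S\right)\right) \left(S + 3\right) = \left(7 + 2 S\right) \left(3 + S\right) = \left(3 + S\right) \left(7 + 2 S\right)$)
$B{\left(W \right)} = W^{2}$
$B{\left(q \right)} + D{\left(-5 \right)} = \left(-223\right)^{2} + \left(21 + 2 \left(-5\right)^{2} + 13 \left(-5\right)\right) = 49729 + \left(21 + 2 \cdot 25 - 65\right) = 49729 + \left(21 + 50 - 65\right) = 49729 + 6 = 49735$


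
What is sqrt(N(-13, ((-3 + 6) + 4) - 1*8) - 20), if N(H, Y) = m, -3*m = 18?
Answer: I*sqrt(26) ≈ 5.099*I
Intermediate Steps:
m = -6 (m = -1/3*18 = -6)
N(H, Y) = -6
sqrt(N(-13, ((-3 + 6) + 4) - 1*8) - 20) = sqrt(-6 - 20) = sqrt(-26) = I*sqrt(26)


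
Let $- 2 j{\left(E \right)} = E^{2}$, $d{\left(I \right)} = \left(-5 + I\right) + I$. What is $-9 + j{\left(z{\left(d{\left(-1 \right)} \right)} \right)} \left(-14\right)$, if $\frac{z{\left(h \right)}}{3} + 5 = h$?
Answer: $9063$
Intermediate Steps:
$d{\left(I \right)} = -5 + 2 I$
$z{\left(h \right)} = -15 + 3 h$
$j{\left(E \right)} = - \frac{E^{2}}{2}$
$-9 + j{\left(z{\left(d{\left(-1 \right)} \right)} \right)} \left(-14\right) = -9 + - \frac{\left(-15 + 3 \left(-5 + 2 \left(-1\right)\right)\right)^{2}}{2} \left(-14\right) = -9 + - \frac{\left(-15 + 3 \left(-5 - 2\right)\right)^{2}}{2} \left(-14\right) = -9 + - \frac{\left(-15 + 3 \left(-7\right)\right)^{2}}{2} \left(-14\right) = -9 + - \frac{\left(-15 - 21\right)^{2}}{2} \left(-14\right) = -9 + - \frac{\left(-36\right)^{2}}{2} \left(-14\right) = -9 + \left(- \frac{1}{2}\right) 1296 \left(-14\right) = -9 - -9072 = -9 + 9072 = 9063$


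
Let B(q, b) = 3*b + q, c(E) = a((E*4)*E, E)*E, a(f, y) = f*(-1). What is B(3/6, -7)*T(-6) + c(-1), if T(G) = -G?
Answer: -119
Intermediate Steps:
a(f, y) = -f
c(E) = -4*E³ (c(E) = (-E*4*E)*E = (-4*E*E)*E = (-4*E²)*E = -4*E³)
B(q, b) = q + 3*b
B(3/6, -7)*T(-6) + c(-1) = (3/6 + 3*(-7))*(-1*(-6)) - 4*(-1)³ = (3*(⅙) - 21)*6 - 4*(-1) = (½ - 21)*6 + 4 = -41/2*6 + 4 = -123 + 4 = -119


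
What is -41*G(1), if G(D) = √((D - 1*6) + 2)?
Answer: -41*I*√3 ≈ -71.014*I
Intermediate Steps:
G(D) = √(-4 + D) (G(D) = √((D - 6) + 2) = √((-6 + D) + 2) = √(-4 + D))
-41*G(1) = -41*√(-4 + 1) = -41*I*√3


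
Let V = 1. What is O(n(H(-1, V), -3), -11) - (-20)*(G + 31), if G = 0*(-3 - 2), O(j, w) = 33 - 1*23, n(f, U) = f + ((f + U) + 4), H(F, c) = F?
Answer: 630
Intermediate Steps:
n(f, U) = 4 + U + 2*f (n(f, U) = f + ((U + f) + 4) = f + (4 + U + f) = 4 + U + 2*f)
O(j, w) = 10 (O(j, w) = 33 - 23 = 10)
G = 0 (G = 0*(-5) = 0)
O(n(H(-1, V), -3), -11) - (-20)*(G + 31) = 10 - (-20)*(0 + 31) = 10 - (-20)*31 = 10 - 1*(-620) = 10 + 620 = 630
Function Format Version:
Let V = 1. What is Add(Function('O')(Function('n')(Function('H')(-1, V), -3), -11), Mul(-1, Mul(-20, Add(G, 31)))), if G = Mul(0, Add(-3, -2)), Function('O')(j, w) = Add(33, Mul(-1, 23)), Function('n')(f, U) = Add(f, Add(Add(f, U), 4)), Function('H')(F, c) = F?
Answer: 630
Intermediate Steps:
Function('n')(f, U) = Add(4, U, Mul(2, f)) (Function('n')(f, U) = Add(f, Add(Add(U, f), 4)) = Add(f, Add(4, U, f)) = Add(4, U, Mul(2, f)))
Function('O')(j, w) = 10 (Function('O')(j, w) = Add(33, -23) = 10)
G = 0 (G = Mul(0, -5) = 0)
Add(Function('O')(Function('n')(Function('H')(-1, V), -3), -11), Mul(-1, Mul(-20, Add(G, 31)))) = Add(10, Mul(-1, Mul(-20, Add(0, 31)))) = Add(10, Mul(-1, Mul(-20, 31))) = Add(10, Mul(-1, -620)) = Add(10, 620) = 630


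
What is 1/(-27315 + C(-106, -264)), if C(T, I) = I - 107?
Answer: -1/27686 ≈ -3.6119e-5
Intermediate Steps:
C(T, I) = -107 + I
1/(-27315 + C(-106, -264)) = 1/(-27315 + (-107 - 264)) = 1/(-27315 - 371) = 1/(-27686) = -1/27686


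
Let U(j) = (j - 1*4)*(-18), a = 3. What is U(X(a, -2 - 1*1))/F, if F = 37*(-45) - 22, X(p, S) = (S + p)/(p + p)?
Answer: -72/1687 ≈ -0.042679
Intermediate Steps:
X(p, S) = (S + p)/(2*p) (X(p, S) = (S + p)/((2*p)) = (S + p)*(1/(2*p)) = (S + p)/(2*p))
U(j) = 72 - 18*j (U(j) = (j - 4)*(-18) = (-4 + j)*(-18) = 72 - 18*j)
F = -1687 (F = -1665 - 22 = -1687)
U(X(a, -2 - 1*1))/F = (72 - 9*((-2 - 1*1) + 3)/3)/(-1687) = (72 - 9*((-2 - 1) + 3)/3)*(-1/1687) = (72 - 9*(-3 + 3)/3)*(-1/1687) = (72 - 9*0/3)*(-1/1687) = (72 - 18*0)*(-1/1687) = (72 + 0)*(-1/1687) = 72*(-1/1687) = -72/1687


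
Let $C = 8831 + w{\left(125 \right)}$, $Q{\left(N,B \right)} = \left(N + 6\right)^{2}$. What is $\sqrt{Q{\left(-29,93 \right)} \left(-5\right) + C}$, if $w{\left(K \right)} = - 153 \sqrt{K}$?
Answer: $\sqrt{6186 - 765 \sqrt{5}} \approx 66.898$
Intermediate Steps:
$Q{\left(N,B \right)} = \left(6 + N\right)^{2}$
$C = 8831 - 765 \sqrt{5}$ ($C = 8831 - 153 \sqrt{125} = 8831 - 153 \cdot 5 \sqrt{5} = 8831 - 765 \sqrt{5} \approx 7120.4$)
$\sqrt{Q{\left(-29,93 \right)} \left(-5\right) + C} = \sqrt{\left(6 - 29\right)^{2} \left(-5\right) + \left(8831 - 765 \sqrt{5}\right)} = \sqrt{\left(-23\right)^{2} \left(-5\right) + \left(8831 - 765 \sqrt{5}\right)} = \sqrt{529 \left(-5\right) + \left(8831 - 765 \sqrt{5}\right)} = \sqrt{-2645 + \left(8831 - 765 \sqrt{5}\right)} = \sqrt{6186 - 765 \sqrt{5}}$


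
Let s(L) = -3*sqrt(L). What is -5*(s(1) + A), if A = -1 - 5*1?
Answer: 45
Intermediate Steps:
A = -6 (A = -1 - 5 = -6)
-5*(s(1) + A) = -5*(-3*sqrt(1) - 6) = -5*(-3*1 - 6) = -5*(-3 - 6) = -5*(-9) = 45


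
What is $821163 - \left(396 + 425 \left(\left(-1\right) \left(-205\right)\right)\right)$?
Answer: $733642$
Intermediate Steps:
$821163 - \left(396 + 425 \left(\left(-1\right) \left(-205\right)\right)\right) = 821163 - 87521 = 733642$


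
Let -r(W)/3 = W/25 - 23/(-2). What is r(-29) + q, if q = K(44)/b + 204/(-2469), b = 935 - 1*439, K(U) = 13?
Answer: -317141029/10205200 ≈ -31.076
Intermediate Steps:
b = 496 (b = 935 - 439 = 496)
q = -23029/408208 (q = 13/496 + 204/(-2469) = 13*(1/496) + 204*(-1/2469) = 13/496 - 68/823 = -23029/408208 ≈ -0.056415)
r(W) = -69/2 - 3*W/25 (r(W) = -3*(W/25 - 23/(-2)) = -3*(W*(1/25) - 23*(-½)) = -3*(W/25 + 23/2) = -3*(23/2 + W/25) = -69/2 - 3*W/25)
r(-29) + q = (-69/2 - 3/25*(-29)) - 23029/408208 = (-69/2 + 87/25) - 23029/408208 = -1551/50 - 23029/408208 = -317141029/10205200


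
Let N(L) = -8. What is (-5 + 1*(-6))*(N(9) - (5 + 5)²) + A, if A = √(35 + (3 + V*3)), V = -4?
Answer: 1188 + √26 ≈ 1193.1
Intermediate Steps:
A = √26 (A = √(35 + (3 - 4*3)) = √(35 + (3 - 12)) = √(35 - 9) = √26 ≈ 5.0990)
(-5 + 1*(-6))*(N(9) - (5 + 5)²) + A = (-5 + 1*(-6))*(-8 - (5 + 5)²) + √26 = (-5 - 6)*(-8 - 1*10²) + √26 = -11*(-8 - 1*100) + √26 = -11*(-8 - 100) + √26 = -11*(-108) + √26 = 1188 + √26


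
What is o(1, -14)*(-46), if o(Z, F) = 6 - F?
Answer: -920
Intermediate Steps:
o(1, -14)*(-46) = (6 - 1*(-14))*(-46) = (6 + 14)*(-46) = 20*(-46) = -920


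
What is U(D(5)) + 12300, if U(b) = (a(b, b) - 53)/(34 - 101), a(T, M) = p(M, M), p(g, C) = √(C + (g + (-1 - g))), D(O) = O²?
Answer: 824153/67 - 2*√6/67 ≈ 12301.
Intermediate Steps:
p(g, C) = √(-1 + C) (p(g, C) = √(C - 1) = √(-1 + C))
a(T, M) = √(-1 + M)
U(b) = 53/67 - √(-1 + b)/67 (U(b) = (√(-1 + b) - 53)/(34 - 101) = (-53 + √(-1 + b))/(-67) = (-53 + √(-1 + b))*(-1/67) = 53/67 - √(-1 + b)/67)
U(D(5)) + 12300 = (53/67 - √(-1 + 5²)/67) + 12300 = (53/67 - √(-1 + 25)/67) + 12300 = (53/67 - 2*√6/67) + 12300 = 824153/67 - 2*√6/67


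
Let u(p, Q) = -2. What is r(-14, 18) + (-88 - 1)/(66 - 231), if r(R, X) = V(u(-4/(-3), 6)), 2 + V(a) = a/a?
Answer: -76/165 ≈ -0.46061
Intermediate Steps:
V(a) = -1 (V(a) = -2 + a/a = -2 + 1 = -1)
r(R, X) = -1
r(-14, 18) + (-88 - 1)/(66 - 231) = -1 + (-88 - 1)/(66 - 231) = -1 - 89/(-165) = -1 - 89*(-1/165) = -1 + 89/165 = -76/165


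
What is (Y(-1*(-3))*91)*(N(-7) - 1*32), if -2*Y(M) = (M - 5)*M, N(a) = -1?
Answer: -9009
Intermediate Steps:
Y(M) = -M*(-5 + M)/2 (Y(M) = -(M - 5)*M/2 = -(-5 + M)*M/2 = -M*(-5 + M)/2)
(Y(-1*(-3))*91)*(N(-7) - 1*32) = (((-1*(-3))*(5 - (-1)*(-3))/2)*91)*(-1 - 1*32) = (((½)*3*(5 - 1*3))*91)*(-1 - 32) = (((½)*3*(5 - 3))*91)*(-33) = (((½)*3*2)*91)*(-33) = (3*91)*(-33) = 273*(-33) = -9009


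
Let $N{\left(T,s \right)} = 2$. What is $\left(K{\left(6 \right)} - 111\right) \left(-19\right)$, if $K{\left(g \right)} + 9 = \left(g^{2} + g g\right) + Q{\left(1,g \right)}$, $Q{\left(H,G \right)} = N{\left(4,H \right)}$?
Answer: $874$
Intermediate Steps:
$Q{\left(H,G \right)} = 2$
$K{\left(g \right)} = -7 + 2 g^{2}$ ($K{\left(g \right)} = -9 + \left(\left(g^{2} + g g\right) + 2\right) = -9 + \left(\left(g^{2} + g^{2}\right) + 2\right) = -9 + \left(2 g^{2} + 2\right) = -9 + \left(2 + 2 g^{2}\right) = -7 + 2 g^{2}$)
$\left(K{\left(6 \right)} - 111\right) \left(-19\right) = \left(\left(-7 + 2 \cdot 6^{2}\right) - 111\right) \left(-19\right) = \left(\left(-7 + 2 \cdot 36\right) - 111\right) \left(-19\right) = \left(\left(-7 + 72\right) - 111\right) \left(-19\right) = \left(65 - 111\right) \left(-19\right) = \left(-46\right) \left(-19\right) = 874$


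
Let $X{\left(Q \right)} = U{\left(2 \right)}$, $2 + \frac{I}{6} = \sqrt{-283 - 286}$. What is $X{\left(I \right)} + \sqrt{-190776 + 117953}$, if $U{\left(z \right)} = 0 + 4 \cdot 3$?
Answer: $12 + i \sqrt{72823} \approx 12.0 + 269.86 i$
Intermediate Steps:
$I = -12 + 6 i \sqrt{569}$ ($I = -12 + 6 \sqrt{-283 - 286} = -12 + 6 \sqrt{-569} = -12 + 6 i \sqrt{569} \approx -12.0 + 143.12 i$)
$U{\left(z \right)} = 12$ ($U{\left(z \right)} = 0 + 12 = 12$)
$X{\left(Q \right)} = 12$
$X{\left(I \right)} + \sqrt{-190776 + 117953} = 12 + \sqrt{-190776 + 117953} = 12 + \sqrt{-72823} = 12 + i \sqrt{72823}$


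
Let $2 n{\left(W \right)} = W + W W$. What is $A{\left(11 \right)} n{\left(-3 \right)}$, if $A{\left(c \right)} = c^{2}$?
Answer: $363$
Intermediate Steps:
$n{\left(W \right)} = \frac{W}{2} + \frac{W^{2}}{2}$ ($n{\left(W \right)} = \frac{W + W W}{2} = \frac{W + W^{2}}{2} = \frac{W}{2} + \frac{W^{2}}{2}$)
$A{\left(11 \right)} n{\left(-3 \right)} = 11^{2} \cdot \frac{1}{2} \left(-3\right) \left(1 - 3\right) = 121 \cdot \frac{1}{2} \left(-3\right) \left(-2\right) = 121 \cdot 3 = 363$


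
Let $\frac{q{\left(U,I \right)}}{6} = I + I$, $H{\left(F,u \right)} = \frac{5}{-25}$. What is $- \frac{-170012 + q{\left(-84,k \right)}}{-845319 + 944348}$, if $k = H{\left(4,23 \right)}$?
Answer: $\frac{850072}{495145} \approx 1.7168$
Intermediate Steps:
$H{\left(F,u \right)} = - \frac{1}{5}$ ($H{\left(F,u \right)} = 5 \left(- \frac{1}{25}\right) = - \frac{1}{5}$)
$k = - \frac{1}{5} \approx -0.2$
$q{\left(U,I \right)} = 12 I$ ($q{\left(U,I \right)} = 6 \left(I + I\right) = 6 \cdot 2 I = 12 I$)
$- \frac{-170012 + q{\left(-84,k \right)}}{-845319 + 944348} = - \frac{-170012 + 12 \left(- \frac{1}{5}\right)}{-845319 + 944348} = - \frac{-170012 - \frac{12}{5}}{99029} = - \frac{-850072}{5 \cdot 99029} = \left(-1\right) \left(- \frac{850072}{495145}\right) = \frac{850072}{495145}$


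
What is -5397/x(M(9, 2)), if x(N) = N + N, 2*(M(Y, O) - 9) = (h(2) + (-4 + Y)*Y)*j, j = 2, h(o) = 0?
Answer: -1799/36 ≈ -49.972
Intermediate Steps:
M(Y, O) = 9 + Y*(-4 + Y) (M(Y, O) = 9 + ((0 + (-4 + Y)*Y)*2)/2 = 9 + ((0 + Y*(-4 + Y))*2)/2 = 9 + ((Y*(-4 + Y))*2)/2 = 9 + (2*Y*(-4 + Y))/2 = 9 + Y*(-4 + Y))
x(N) = 2*N
-5397/x(M(9, 2)) = -5397*1/(2*(9 + 9² - 4*9)) = -5397*1/(2*(9 + 81 - 36)) = -5397/(2*54) = -5397/108 = -5397*1/108 = -1799/36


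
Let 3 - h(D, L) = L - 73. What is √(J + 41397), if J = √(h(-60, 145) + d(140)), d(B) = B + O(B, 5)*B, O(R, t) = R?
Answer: √(41397 + √19671) ≈ 203.81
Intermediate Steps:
h(D, L) = 76 - L (h(D, L) = 3 - (L - 73) = 3 - (-73 + L) = 3 + (73 - L) = 76 - L)
d(B) = B + B² (d(B) = B + B*B = B + B²)
J = √19671 (J = √((76 - 1*145) + 140*(1 + 140)) = √((76 - 145) + 140*141) = √(-69 + 19740) = √19671 ≈ 140.25)
√(J + 41397) = √(√19671 + 41397) = √(41397 + √19671)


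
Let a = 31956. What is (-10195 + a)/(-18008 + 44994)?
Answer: 21761/26986 ≈ 0.80638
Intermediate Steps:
(-10195 + a)/(-18008 + 44994) = (-10195 + 31956)/(-18008 + 44994) = 21761/26986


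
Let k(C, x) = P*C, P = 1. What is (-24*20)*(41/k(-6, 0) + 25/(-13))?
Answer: 54640/13 ≈ 4203.1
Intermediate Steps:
k(C, x) = C (k(C, x) = 1*C = C)
(-24*20)*(41/k(-6, 0) + 25/(-13)) = (-24*20)*(41/(-6) + 25/(-13)) = -480*(41*(-1/6) + 25*(-1/13)) = -480*(-41/6 - 25/13) = -480*(-683/78) = 54640/13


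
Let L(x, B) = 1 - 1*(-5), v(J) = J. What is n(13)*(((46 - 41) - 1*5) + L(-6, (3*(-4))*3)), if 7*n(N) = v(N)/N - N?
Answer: -72/7 ≈ -10.286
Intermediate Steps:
L(x, B) = 6 (L(x, B) = 1 + 5 = 6)
n(N) = ⅐ - N/7 (n(N) = (N/N - N)/7 = (1 - N)/7 = ⅐ - N/7)
n(13)*(((46 - 41) - 1*5) + L(-6, (3*(-4))*3)) = (⅐ - ⅐*13)*(((46 - 41) - 1*5) + 6) = (⅐ - 13/7)*((5 - 5) + 6) = -12*(0 + 6)/7 = -12/7*6 = -72/7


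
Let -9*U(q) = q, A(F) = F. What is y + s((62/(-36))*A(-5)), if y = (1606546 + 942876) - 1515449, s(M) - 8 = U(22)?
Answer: 9305807/9 ≈ 1.0340e+6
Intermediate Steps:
U(q) = -q/9
s(M) = 50/9 (s(M) = 8 - ⅑*22 = 8 - 22/9 = 50/9)
y = 1033973 (y = 2549422 - 1515449 = 1033973)
y + s((62/(-36))*A(-5)) = 1033973 + 50/9 = 9305807/9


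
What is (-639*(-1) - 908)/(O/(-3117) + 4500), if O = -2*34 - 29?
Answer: -838473/14026597 ≈ -0.059777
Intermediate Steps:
O = -97 (O = -68 - 29 = -97)
(-639*(-1) - 908)/(O/(-3117) + 4500) = (-639*(-1) - 908)/(-97/(-3117) + 4500) = (639 - 908)/(-97*(-1/3117) + 4500) = -269/(97/3117 + 4500) = -269/14026597/3117 = -269*3117/14026597 = -838473/14026597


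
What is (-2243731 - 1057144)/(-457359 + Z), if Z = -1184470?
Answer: 3300875/1641829 ≈ 2.0105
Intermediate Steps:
(-2243731 - 1057144)/(-457359 + Z) = (-2243731 - 1057144)/(-457359 - 1184470) = -3300875/(-1641829) = -3300875*(-1/1641829) = 3300875/1641829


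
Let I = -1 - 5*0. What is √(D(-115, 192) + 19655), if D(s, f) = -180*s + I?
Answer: √40354 ≈ 200.88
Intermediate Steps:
I = -1 (I = -1 + 0 = -1)
D(s, f) = -1 - 180*s (D(s, f) = -180*s - 1 = -1 - 180*s)
√(D(-115, 192) + 19655) = √((-1 - 180*(-115)) + 19655) = √((-1 + 20700) + 19655) = √(20699 + 19655) = √40354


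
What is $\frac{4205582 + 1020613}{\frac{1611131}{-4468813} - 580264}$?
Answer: $- \frac{7784962718845}{864364305921} \approx -9.0066$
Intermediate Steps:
$\frac{4205582 + 1020613}{\frac{1611131}{-4468813} - 580264} = \frac{5226195}{1611131 \left(- \frac{1}{4468813}\right) - 580264} = \frac{5226195}{- \frac{1611131}{4468813} - 580264} = \frac{5226195}{- \frac{2593092917763}{4468813}} = 5226195 \left(- \frac{4468813}{2593092917763}\right) = - \frac{7784962718845}{864364305921}$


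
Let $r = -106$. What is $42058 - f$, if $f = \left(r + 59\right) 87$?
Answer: $46147$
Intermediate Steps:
$f = -4089$ ($f = \left(-106 + 59\right) 87 = \left(-47\right) 87 = -4089$)
$42058 - f = 42058 - -4089 = 42058 + 4089 = 46147$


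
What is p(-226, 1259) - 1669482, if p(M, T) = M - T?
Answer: -1670967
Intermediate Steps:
p(-226, 1259) - 1669482 = (-226 - 1*1259) - 1669482 = (-226 - 1259) - 1669482 = -1485 - 1669482 = -1670967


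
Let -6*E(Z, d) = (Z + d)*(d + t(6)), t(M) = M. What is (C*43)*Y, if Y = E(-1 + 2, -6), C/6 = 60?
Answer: 0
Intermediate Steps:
C = 360 (C = 6*60 = 360)
E(Z, d) = -(6 + d)*(Z + d)/6 (E(Z, d) = -(Z + d)*(d + 6)/6 = -(Z + d)*(6 + d)/6 = -(6 + d)*(Z + d)/6)
Y = 0 (Y = -(-1 + 2) - 1*(-6) - ⅙*(-6)² - ⅙*(-1 + 2)*(-6) = -1*1 + 6 - ⅙*36 - ⅙*1*(-6) = -1 + 6 - 6 + 1 = 0)
(C*43)*Y = (360*43)*0 = 15480*0 = 0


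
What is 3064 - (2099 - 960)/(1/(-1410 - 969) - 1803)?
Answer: 773249489/252314 ≈ 3064.6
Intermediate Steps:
3064 - (2099 - 960)/(1/(-1410 - 969) - 1803) = 3064 - 1139/(1/(-2379) - 1803) = 3064 - 1139/(-1/2379 - 1803) = 3064 - 1139/(-4289338/2379) = 3064 - 1139*(-2379)/4289338 = 3064 - 1*(-159393/252314) = 3064 + 159393/252314 = 773249489/252314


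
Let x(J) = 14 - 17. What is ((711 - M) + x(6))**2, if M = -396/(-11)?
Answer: 451584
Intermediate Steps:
M = 36 (M = -396*(-1)/11 = -11*(-36/11) = 36)
x(J) = -3
((711 - M) + x(6))**2 = ((711 - 1*36) - 3)**2 = ((711 - 36) - 3)**2 = (675 - 3)**2 = 672**2 = 451584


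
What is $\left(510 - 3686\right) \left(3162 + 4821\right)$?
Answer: $-25354008$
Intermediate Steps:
$\left(510 - 3686\right) \left(3162 + 4821\right) = \left(-3176\right) 7983 = -25354008$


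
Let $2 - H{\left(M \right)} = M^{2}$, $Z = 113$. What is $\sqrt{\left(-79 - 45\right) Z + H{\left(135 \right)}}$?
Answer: $i \sqrt{32235} \approx 179.54 i$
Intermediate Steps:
$H{\left(M \right)} = 2 - M^{2}$
$\sqrt{\left(-79 - 45\right) Z + H{\left(135 \right)}} = \sqrt{\left(-79 - 45\right) 113 + \left(2 - 135^{2}\right)} = \sqrt{\left(-124\right) 113 + \left(2 - 18225\right)} = \sqrt{-14012 + \left(2 - 18225\right)} = \sqrt{-14012 - 18223} = \sqrt{-32235} = i \sqrt{32235}$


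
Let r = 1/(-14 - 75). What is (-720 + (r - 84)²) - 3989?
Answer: 18605540/7921 ≈ 2348.9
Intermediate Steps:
r = -1/89 (r = 1/(-89) = -1/89 ≈ -0.011236)
(-720 + (r - 84)²) - 3989 = (-720 + (-1/89 - 84)²) - 3989 = (-720 + (-7477/89)²) - 3989 = (-720 + 55905529/7921) - 3989 = 50202409/7921 - 3989 = 18605540/7921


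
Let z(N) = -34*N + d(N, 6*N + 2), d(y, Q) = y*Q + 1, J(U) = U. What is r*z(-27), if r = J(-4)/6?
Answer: -10478/3 ≈ -3492.7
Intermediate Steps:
d(y, Q) = 1 + Q*y (d(y, Q) = Q*y + 1 = 1 + Q*y)
z(N) = 1 - 34*N + N*(2 + 6*N) (z(N) = -34*N + (1 + (6*N + 2)*N) = -34*N + (1 + (2 + 6*N)*N) = -34*N + (1 + N*(2 + 6*N)) = 1 - 34*N + N*(2 + 6*N))
r = -⅔ (r = -4/6 = -4*⅙ = -⅔ ≈ -0.66667)
r*z(-27) = -2*(1 - 32*(-27) + 6*(-27)²)/3 = -2*(1 + 864 + 6*729)/3 = -2*(1 + 864 + 4374)/3 = -⅔*5239 = -10478/3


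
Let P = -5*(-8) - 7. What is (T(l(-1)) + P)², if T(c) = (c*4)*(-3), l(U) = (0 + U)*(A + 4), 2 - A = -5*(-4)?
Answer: 18225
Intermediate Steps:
A = -18 (A = 2 - (-5)*(-4) = 2 - 1*20 = 2 - 20 = -18)
P = 33 (P = 40 - 7 = 33)
l(U) = -14*U (l(U) = (0 + U)*(-18 + 4) = U*(-14) = -14*U)
T(c) = -12*c (T(c) = (4*c)*(-3) = -12*c)
(T(l(-1)) + P)² = (-(-168)*(-1) + 33)² = (-12*14 + 33)² = (-168 + 33)² = (-135)² = 18225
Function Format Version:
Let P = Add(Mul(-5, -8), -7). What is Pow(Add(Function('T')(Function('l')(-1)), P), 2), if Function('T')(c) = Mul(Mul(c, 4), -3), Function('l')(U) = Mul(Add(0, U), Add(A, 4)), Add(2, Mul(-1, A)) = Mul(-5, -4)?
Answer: 18225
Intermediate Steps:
A = -18 (A = Add(2, Mul(-1, Mul(-5, -4))) = Add(2, Mul(-1, 20)) = Add(2, -20) = -18)
P = 33 (P = Add(40, -7) = 33)
Function('l')(U) = Mul(-14, U) (Function('l')(U) = Mul(Add(0, U), Add(-18, 4)) = Mul(U, -14) = Mul(-14, U))
Function('T')(c) = Mul(-12, c) (Function('T')(c) = Mul(Mul(4, c), -3) = Mul(-12, c))
Pow(Add(Function('T')(Function('l')(-1)), P), 2) = Pow(Add(Mul(-12, Mul(-14, -1)), 33), 2) = Pow(Add(Mul(-12, 14), 33), 2) = Pow(Add(-168, 33), 2) = Pow(-135, 2) = 18225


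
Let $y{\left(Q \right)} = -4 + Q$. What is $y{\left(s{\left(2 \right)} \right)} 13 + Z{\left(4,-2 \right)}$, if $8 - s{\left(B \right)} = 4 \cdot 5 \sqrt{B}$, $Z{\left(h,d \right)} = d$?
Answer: $50 - 260 \sqrt{2} \approx -317.7$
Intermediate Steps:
$s{\left(B \right)} = 8 - 20 \sqrt{B}$ ($s{\left(B \right)} = 8 - 4 \cdot 5 \sqrt{B} = 8 - 20 \sqrt{B}$)
$y{\left(s{\left(2 \right)} \right)} 13 + Z{\left(4,-2 \right)} = \left(-4 + \left(8 - 20 \sqrt{2}\right)\right) 13 - 2 = \left(4 - 20 \sqrt{2}\right) 13 - 2 = \left(52 - 260 \sqrt{2}\right) - 2 = 50 - 260 \sqrt{2}$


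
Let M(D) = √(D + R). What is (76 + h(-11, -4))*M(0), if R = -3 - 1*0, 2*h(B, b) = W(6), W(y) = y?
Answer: 79*I*√3 ≈ 136.83*I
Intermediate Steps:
h(B, b) = 3 (h(B, b) = (½)*6 = 3)
R = -3 (R = -3 + 0 = -3)
M(D) = √(-3 + D) (M(D) = √(D - 3) = √(-3 + D))
(76 + h(-11, -4))*M(0) = (76 + 3)*√(-3 + 0) = 79*√(-3) = 79*(I*√3) = 79*I*√3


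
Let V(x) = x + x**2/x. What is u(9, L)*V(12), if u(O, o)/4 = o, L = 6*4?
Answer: 2304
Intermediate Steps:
L = 24
V(x) = 2*x (V(x) = x + x = 2*x)
u(O, o) = 4*o
u(9, L)*V(12) = (4*24)*(2*12) = 96*24 = 2304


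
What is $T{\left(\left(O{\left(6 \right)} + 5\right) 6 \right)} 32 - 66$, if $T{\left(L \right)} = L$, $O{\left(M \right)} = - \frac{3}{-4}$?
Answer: $1038$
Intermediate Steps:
$O{\left(M \right)} = \frac{3}{4}$ ($O{\left(M \right)} = \left(-3\right) \left(- \frac{1}{4}\right) = \frac{3}{4}$)
$T{\left(\left(O{\left(6 \right)} + 5\right) 6 \right)} 32 - 66 = \left(\frac{3}{4} + 5\right) 6 \cdot 32 - 66 = \frac{23}{4} \cdot 6 \cdot 32 - 66 = \frac{69}{2} \cdot 32 - 66 = 1104 - 66 = 1038$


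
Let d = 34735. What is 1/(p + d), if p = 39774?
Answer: 1/74509 ≈ 1.3421e-5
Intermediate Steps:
1/(p + d) = 1/(39774 + 34735) = 1/74509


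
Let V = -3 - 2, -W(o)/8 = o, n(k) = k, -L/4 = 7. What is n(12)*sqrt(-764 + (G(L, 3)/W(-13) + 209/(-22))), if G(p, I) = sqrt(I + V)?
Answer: 3*sqrt(-2091544 + 26*I*sqrt(2))/13 ≈ 0.0029336 + 333.74*I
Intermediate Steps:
L = -28 (L = -4*7 = -28)
W(o) = -8*o
V = -5
G(p, I) = sqrt(-5 + I) (G(p, I) = sqrt(I - 5) = sqrt(-5 + I))
n(12)*sqrt(-764 + (G(L, 3)/W(-13) + 209/(-22))) = 12*sqrt(-764 + (sqrt(-5 + 3)/((-8*(-13))) + 209/(-22))) = 12*sqrt(-764 + (sqrt(-2)/104 + 209*(-1/22))) = 12*sqrt(-764 + ((I*sqrt(2))*(1/104) - 19/2)) = 12*sqrt(-764 + (I*sqrt(2)/104 - 19/2)) = 12*sqrt(-764 + (-19/2 + I*sqrt(2)/104)) = 12*sqrt(-1547/2 + I*sqrt(2)/104)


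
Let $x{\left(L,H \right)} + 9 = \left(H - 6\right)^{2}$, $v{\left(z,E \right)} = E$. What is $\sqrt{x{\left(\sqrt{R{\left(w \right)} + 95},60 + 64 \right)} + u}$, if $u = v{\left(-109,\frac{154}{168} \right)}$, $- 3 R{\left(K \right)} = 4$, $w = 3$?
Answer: $\frac{\sqrt{500973}}{6} \approx 117.97$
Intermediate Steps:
$R{\left(K \right)} = - \frac{4}{3}$ ($R{\left(K \right)} = \left(- \frac{1}{3}\right) 4 = - \frac{4}{3}$)
$u = \frac{11}{12}$ ($u = \frac{154}{168} = 154 \cdot \frac{1}{168} = \frac{11}{12} \approx 0.91667$)
$x{\left(L,H \right)} = -9 + \left(-6 + H\right)^{2}$ ($x{\left(L,H \right)} = -9 + \left(H - 6\right)^{2} = -9 + \left(-6 + H\right)^{2}$)
$\sqrt{x{\left(\sqrt{R{\left(w \right)} + 95},60 + 64 \right)} + u} = \sqrt{\left(-9 + \left(-6 + \left(60 + 64\right)\right)^{2}\right) + \frac{11}{12}} = \sqrt{\left(-9 + \left(-6 + 124\right)^{2}\right) + \frac{11}{12}} = \sqrt{\left(-9 + 118^{2}\right) + \frac{11}{12}} = \sqrt{\left(-9 + 13924\right) + \frac{11}{12}} = \sqrt{13915 + \frac{11}{12}} = \sqrt{\frac{166991}{12}} = \frac{\sqrt{500973}}{6}$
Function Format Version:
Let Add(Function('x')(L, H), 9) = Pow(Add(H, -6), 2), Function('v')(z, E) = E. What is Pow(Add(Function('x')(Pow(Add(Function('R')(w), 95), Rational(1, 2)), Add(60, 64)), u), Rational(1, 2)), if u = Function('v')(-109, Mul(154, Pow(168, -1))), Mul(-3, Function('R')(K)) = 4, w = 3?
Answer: Mul(Rational(1, 6), Pow(500973, Rational(1, 2))) ≈ 117.97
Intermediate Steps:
Function('R')(K) = Rational(-4, 3) (Function('R')(K) = Mul(Rational(-1, 3), 4) = Rational(-4, 3))
u = Rational(11, 12) (u = Mul(154, Pow(168, -1)) = Mul(154, Rational(1, 168)) = Rational(11, 12) ≈ 0.91667)
Function('x')(L, H) = Add(-9, Pow(Add(-6, H), 2)) (Function('x')(L, H) = Add(-9, Pow(Add(H, -6), 2)) = Add(-9, Pow(Add(-6, H), 2)))
Pow(Add(Function('x')(Pow(Add(Function('R')(w), 95), Rational(1, 2)), Add(60, 64)), u), Rational(1, 2)) = Pow(Add(Add(-9, Pow(Add(-6, Add(60, 64)), 2)), Rational(11, 12)), Rational(1, 2)) = Pow(Add(Add(-9, Pow(Add(-6, 124), 2)), Rational(11, 12)), Rational(1, 2)) = Pow(Add(Add(-9, Pow(118, 2)), Rational(11, 12)), Rational(1, 2)) = Pow(Add(Add(-9, 13924), Rational(11, 12)), Rational(1, 2)) = Pow(Add(13915, Rational(11, 12)), Rational(1, 2)) = Pow(Rational(166991, 12), Rational(1, 2)) = Mul(Rational(1, 6), Pow(500973, Rational(1, 2)))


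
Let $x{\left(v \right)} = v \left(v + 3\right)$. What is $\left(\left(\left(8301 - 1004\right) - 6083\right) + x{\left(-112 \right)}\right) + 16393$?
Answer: $29815$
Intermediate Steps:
$x{\left(v \right)} = v \left(3 + v\right)$
$\left(\left(\left(8301 - 1004\right) - 6083\right) + x{\left(-112 \right)}\right) + 16393 = \left(\left(\left(8301 - 1004\right) - 6083\right) - 112 \left(3 - 112\right)\right) + 16393 = \left(\left(7297 - 6083\right) - -12208\right) + 16393 = \left(1214 + 12208\right) + 16393 = 13422 + 16393 = 29815$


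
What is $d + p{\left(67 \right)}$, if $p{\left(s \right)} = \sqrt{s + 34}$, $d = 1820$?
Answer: $1820 + \sqrt{101} \approx 1830.1$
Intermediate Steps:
$p{\left(s \right)} = \sqrt{34 + s}$
$d + p{\left(67 \right)} = 1820 + \sqrt{34 + 67} = 1820 + \sqrt{101}$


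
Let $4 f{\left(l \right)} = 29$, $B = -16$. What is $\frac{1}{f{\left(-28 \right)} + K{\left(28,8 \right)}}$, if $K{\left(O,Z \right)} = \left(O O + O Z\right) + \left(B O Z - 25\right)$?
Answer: $- \frac{4}{10375} \approx -0.00038554$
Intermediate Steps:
$f{\left(l \right)} = \frac{29}{4}$ ($f{\left(l \right)} = \frac{1}{4} \cdot 29 = \frac{29}{4}$)
$K{\left(O,Z \right)} = -25 + O^{2} - 15 O Z$ ($K{\left(O,Z \right)} = \left(O O + O Z\right) + \left(- 16 O Z - 25\right) = \left(O^{2} + O Z\right) - \left(25 + 16 O Z\right) = -25 + O^{2} - 15 O Z$)
$\frac{1}{f{\left(-28 \right)} + K{\left(28,8 \right)}} = \frac{1}{\frac{29}{4} - \left(25 - 784 + 3360\right)} = \frac{1}{\frac{29}{4} - 2601} = \frac{1}{- \frac{10375}{4}} = - \frac{4}{10375}$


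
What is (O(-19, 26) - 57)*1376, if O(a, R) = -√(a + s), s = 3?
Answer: -78432 - 5504*I ≈ -78432.0 - 5504.0*I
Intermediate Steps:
O(a, R) = -√(3 + a) (O(a, R) = -√(a + 3) = -√(3 + a))
(O(-19, 26) - 57)*1376 = (-√(3 - 19) - 57)*1376 = (-√(-16) - 57)*1376 = (-4*I - 57)*1376 = (-57 - 4*I)*1376 = -78432 - 5504*I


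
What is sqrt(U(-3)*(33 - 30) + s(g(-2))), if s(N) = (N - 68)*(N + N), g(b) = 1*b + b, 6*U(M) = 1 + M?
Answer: 5*sqrt(23) ≈ 23.979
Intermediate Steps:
U(M) = 1/6 + M/6 (U(M) = (1 + M)/6 = 1/6 + M/6)
g(b) = 2*b (g(b) = b + b = 2*b)
s(N) = 2*N*(-68 + N) (s(N) = (-68 + N)*(2*N) = 2*N*(-68 + N))
sqrt(U(-3)*(33 - 30) + s(g(-2))) = sqrt((1/6 + (1/6)*(-3))*(33 - 30) + 2*(2*(-2))*(-68 + 2*(-2))) = sqrt((1/6 - 1/2)*3 + 2*(-4)*(-68 - 4)) = sqrt(-1/3*3 + 2*(-4)*(-72)) = sqrt(-1 + 576) = sqrt(575) = 5*sqrt(23)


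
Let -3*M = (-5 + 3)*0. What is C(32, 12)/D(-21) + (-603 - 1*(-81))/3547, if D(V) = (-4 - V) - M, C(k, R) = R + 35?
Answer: 157835/60299 ≈ 2.6175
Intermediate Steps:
M = 0 (M = -(-5 + 3)*0/3 = -(-2)*0/3 = -⅓*0 = 0)
C(k, R) = 35 + R
D(V) = -4 - V (D(V) = (-4 - V) - 1*0 = (-4 - V) + 0 = -4 - V)
C(32, 12)/D(-21) + (-603 - 1*(-81))/3547 = (35 + 12)/(-4 - 1*(-21)) + (-603 - 1*(-81))/3547 = 47/(-4 + 21) + (-603 + 81)*(1/3547) = 47/17 - 522*1/3547 = 47*(1/17) - 522/3547 = 47/17 - 522/3547 = 157835/60299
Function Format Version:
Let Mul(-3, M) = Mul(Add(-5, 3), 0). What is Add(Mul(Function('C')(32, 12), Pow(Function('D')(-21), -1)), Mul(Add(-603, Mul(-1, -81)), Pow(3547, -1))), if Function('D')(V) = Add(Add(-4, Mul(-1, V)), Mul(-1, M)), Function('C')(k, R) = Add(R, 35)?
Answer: Rational(157835, 60299) ≈ 2.6175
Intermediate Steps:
M = 0 (M = Mul(Rational(-1, 3), Mul(Add(-5, 3), 0)) = Mul(Rational(-1, 3), Mul(-2, 0)) = Mul(Rational(-1, 3), 0) = 0)
Function('C')(k, R) = Add(35, R)
Function('D')(V) = Add(-4, Mul(-1, V)) (Function('D')(V) = Add(Add(-4, Mul(-1, V)), Mul(-1, 0)) = Add(Add(-4, Mul(-1, V)), 0) = Add(-4, Mul(-1, V)))
Add(Mul(Function('C')(32, 12), Pow(Function('D')(-21), -1)), Mul(Add(-603, Mul(-1, -81)), Pow(3547, -1))) = Add(Mul(Add(35, 12), Pow(Add(-4, Mul(-1, -21)), -1)), Mul(Add(-603, Mul(-1, -81)), Pow(3547, -1))) = Add(Mul(47, Pow(Add(-4, 21), -1)), Mul(Add(-603, 81), Rational(1, 3547))) = Add(Mul(47, Pow(17, -1)), Mul(-522, Rational(1, 3547))) = Add(Mul(47, Rational(1, 17)), Rational(-522, 3547)) = Add(Rational(47, 17), Rational(-522, 3547)) = Rational(157835, 60299)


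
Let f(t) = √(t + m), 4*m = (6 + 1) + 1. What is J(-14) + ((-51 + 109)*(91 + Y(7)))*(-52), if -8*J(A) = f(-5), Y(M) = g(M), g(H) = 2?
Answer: -280488 - I*√3/8 ≈ -2.8049e+5 - 0.21651*I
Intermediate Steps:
m = 2 (m = ((6 + 1) + 1)/4 = (7 + 1)/4 = (¼)*8 = 2)
f(t) = √(2 + t) (f(t) = √(t + 2) = √(2 + t))
Y(M) = 2
J(A) = -I*√3/8 (J(A) = -√(2 - 5)/8 = -I*√3/8)
J(-14) + ((-51 + 109)*(91 + Y(7)))*(-52) = -I*√3/8 + ((-51 + 109)*(91 + 2))*(-52) = -I*√3/8 + (58*93)*(-52) = -I*√3/8 + 5394*(-52) = -I*√3/8 - 280488 = -280488 - I*√3/8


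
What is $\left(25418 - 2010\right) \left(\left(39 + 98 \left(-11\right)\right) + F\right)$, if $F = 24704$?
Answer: $553950320$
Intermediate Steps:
$\left(25418 - 2010\right) \left(\left(39 + 98 \left(-11\right)\right) + F\right) = \left(25418 - 2010\right) \left(\left(39 + 98 \left(-11\right)\right) + 24704\right) = 23408 \left(\left(39 - 1078\right) + 24704\right) = 23408 \left(-1039 + 24704\right) = 23408 \cdot 23665 = 553950320$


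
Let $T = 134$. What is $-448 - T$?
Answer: $-582$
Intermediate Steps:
$-448 - T = -448 - 134 = -582$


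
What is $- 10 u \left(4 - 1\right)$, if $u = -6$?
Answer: $180$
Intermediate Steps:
$- 10 u \left(4 - 1\right) = \left(-10\right) \left(-6\right) \left(4 - 1\right) = 60 \left(4 - 1\right) = 60 \cdot 3 = 180$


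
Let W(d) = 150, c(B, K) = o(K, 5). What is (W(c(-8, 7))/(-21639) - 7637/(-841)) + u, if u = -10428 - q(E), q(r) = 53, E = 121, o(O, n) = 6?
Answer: -63524096342/6066133 ≈ -10472.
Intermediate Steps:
c(B, K) = 6
u = -10481 (u = -10428 - 1*53 = -10428 - 53 = -10481)
(W(c(-8, 7))/(-21639) - 7637/(-841)) + u = (150/(-21639) - 7637/(-841)) - 10481 = (150*(-1/21639) - 7637*(-1/841)) - 10481 = (-50/7213 + 7637/841) - 10481 = 55043631/6066133 - 10481 = -63524096342/6066133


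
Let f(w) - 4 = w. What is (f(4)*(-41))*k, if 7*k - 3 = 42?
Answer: -14760/7 ≈ -2108.6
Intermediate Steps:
k = 45/7 (k = 3/7 + (⅐)*42 = 3/7 + 6 = 45/7 ≈ 6.4286)
f(w) = 4 + w
(f(4)*(-41))*k = ((4 + 4)*(-41))*(45/7) = (8*(-41))*(45/7) = -328*45/7 = -14760/7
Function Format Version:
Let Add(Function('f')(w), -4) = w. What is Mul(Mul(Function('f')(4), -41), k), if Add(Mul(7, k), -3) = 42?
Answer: Rational(-14760, 7) ≈ -2108.6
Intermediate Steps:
k = Rational(45, 7) (k = Add(Rational(3, 7), Mul(Rational(1, 7), 42)) = Add(Rational(3, 7), 6) = Rational(45, 7) ≈ 6.4286)
Function('f')(w) = Add(4, w)
Mul(Mul(Function('f')(4), -41), k) = Mul(Mul(Add(4, 4), -41), Rational(45, 7)) = Mul(Mul(8, -41), Rational(45, 7)) = Mul(-328, Rational(45, 7)) = Rational(-14760, 7)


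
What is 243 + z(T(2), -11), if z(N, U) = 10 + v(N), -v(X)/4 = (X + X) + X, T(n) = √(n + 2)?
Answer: 229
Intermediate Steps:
T(n) = √(2 + n)
v(X) = -12*X (v(X) = -4*((X + X) + X) = -4*(2*X + X) = -12*X)
z(N, U) = 10 - 12*N
243 + z(T(2), -11) = 243 + (10 - 12*√(2 + 2)) = 243 + (10 - 12*√4) = 243 + (10 - 12*2) = 243 + (10 - 24) = 243 - 14 = 229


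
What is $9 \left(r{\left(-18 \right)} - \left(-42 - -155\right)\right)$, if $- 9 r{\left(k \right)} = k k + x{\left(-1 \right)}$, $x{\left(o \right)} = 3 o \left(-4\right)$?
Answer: $-1353$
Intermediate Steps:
$x{\left(o \right)} = - 12 o$
$r{\left(k \right)} = - \frac{4}{3} - \frac{k^{2}}{9}$ ($r{\left(k \right)} = - \frac{k k - -12}{9} = - \frac{k^{2} + 12}{9} = - \frac{12 + k^{2}}{9} = - \frac{4}{3} - \frac{k^{2}}{9}$)
$9 \left(r{\left(-18 \right)} - \left(-42 - -155\right)\right) = 9 \left(\left(- \frac{4}{3} - \frac{\left(-18\right)^{2}}{9}\right) - \left(-42 - -155\right)\right) = 9 \left(\left(- \frac{4}{3} - 36\right) - \left(-42 + 155\right)\right) = 9 \left(\left(- \frac{4}{3} - 36\right) - 113\right) = 9 \left(- \frac{112}{3} - 113\right) = 9 \left(- \frac{451}{3}\right) = -1353$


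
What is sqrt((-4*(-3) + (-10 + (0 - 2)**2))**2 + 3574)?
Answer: 19*sqrt(10) ≈ 60.083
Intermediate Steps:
sqrt((-4*(-3) + (-10 + (0 - 2)**2))**2 + 3574) = sqrt((12 + (-10 + (-2)**2))**2 + 3574) = sqrt((12 + (-10 + 4))**2 + 3574) = sqrt((12 - 6)**2 + 3574) = sqrt(6**2 + 3574) = sqrt(36 + 3574) = sqrt(3610) = 19*sqrt(10)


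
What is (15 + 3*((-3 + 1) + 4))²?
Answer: 441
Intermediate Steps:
(15 + 3*((-3 + 1) + 4))² = (15 + 3*(-2 + 4))² = (15 + 3*2)² = (15 + 6)² = 21² = 441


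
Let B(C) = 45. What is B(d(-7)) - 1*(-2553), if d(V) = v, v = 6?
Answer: 2598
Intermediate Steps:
d(V) = 6
B(d(-7)) - 1*(-2553) = 45 - 1*(-2553) = 45 + 2553 = 2598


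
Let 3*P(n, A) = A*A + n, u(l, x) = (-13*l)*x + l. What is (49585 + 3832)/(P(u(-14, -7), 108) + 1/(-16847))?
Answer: 385678371/24972067 ≈ 15.444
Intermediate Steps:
u(l, x) = l - 13*l*x (u(l, x) = -13*l*x + l = l - 13*l*x)
P(n, A) = n/3 + A**2/3 (P(n, A) = (A*A + n)/3 = (A**2 + n)/3 = (n + A**2)/3 = n/3 + A**2/3)
(49585 + 3832)/(P(u(-14, -7), 108) + 1/(-16847)) = (49585 + 3832)/(((-14*(1 - 13*(-7)))/3 + (1/3)*108**2) + 1/(-16847)) = 53417/(((-14*(1 + 91))/3 + (1/3)*11664) - 1/16847) = 53417/(((-14*92)/3 + 3888) - 1/16847) = 53417/(((1/3)*(-1288) + 3888) - 1/16847) = 53417/((-1288/3 + 3888) - 1/16847) = 53417/(10376/3 - 1/16847) = 53417/(174804469/50541) = 53417*(50541/174804469) = 385678371/24972067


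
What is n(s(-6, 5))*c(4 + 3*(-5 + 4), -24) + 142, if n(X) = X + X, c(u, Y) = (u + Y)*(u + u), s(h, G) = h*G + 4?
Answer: 2534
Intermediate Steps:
s(h, G) = 4 + G*h (s(h, G) = G*h + 4 = 4 + G*h)
c(u, Y) = 2*u*(Y + u) (c(u, Y) = (Y + u)*(2*u) = 2*u*(Y + u))
n(X) = 2*X
n(s(-6, 5))*c(4 + 3*(-5 + 4), -24) + 142 = (2*(4 + 5*(-6)))*(2*(4 + 3*(-5 + 4))*(-24 + (4 + 3*(-5 + 4)))) + 142 = (2*(4 - 30))*(2*(4 + 3*(-1))*(-24 + (4 + 3*(-1)))) + 142 = (2*(-26))*(2*(4 - 3)*(-24 + (4 - 3))) + 142 = -104*(-24 + 1) + 142 = -104*(-23) + 142 = -52*(-46) + 142 = 2392 + 142 = 2534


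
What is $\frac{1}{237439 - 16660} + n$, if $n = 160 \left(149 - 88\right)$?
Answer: $\frac{2154803041}{220779} \approx 9760.0$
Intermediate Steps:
$n = 9760$ ($n = 160 \left(149 - 88\right) = 160 \cdot 61 = 9760$)
$\frac{1}{237439 - 16660} + n = \frac{1}{237439 - 16660} + 9760 = \frac{1}{220779} + 9760 = \frac{2154803041}{220779}$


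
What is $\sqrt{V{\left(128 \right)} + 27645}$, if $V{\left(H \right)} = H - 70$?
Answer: $\sqrt{27703} \approx 166.44$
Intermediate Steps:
$V{\left(H \right)} = -70 + H$
$\sqrt{V{\left(128 \right)} + 27645} = \sqrt{\left(-70 + 128\right) + 27645} = \sqrt{58 + 27645} = \sqrt{27703}$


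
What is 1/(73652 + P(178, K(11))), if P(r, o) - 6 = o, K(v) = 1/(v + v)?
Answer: 22/1620477 ≈ 1.3576e-5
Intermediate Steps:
K(v) = 1/(2*v)
P(r, o) = 6 + o
1/(73652 + P(178, K(11))) = 1/(73652 + (6 + (1/2)/11)) = 1/(73652 + (6 + (1/2)*(1/11))) = 1/(73652 + (6 + 1/22)) = 1/(73652 + 133/22) = 1/(1620477/22) = 22/1620477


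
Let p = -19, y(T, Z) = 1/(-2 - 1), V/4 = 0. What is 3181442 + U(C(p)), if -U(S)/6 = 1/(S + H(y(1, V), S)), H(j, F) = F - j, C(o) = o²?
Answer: 6894184796/2167 ≈ 3.1814e+6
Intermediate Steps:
V = 0 (V = 4*0 = 0)
y(T, Z) = -⅓ (y(T, Z) = 1/(-3) = -⅓)
U(S) = -6/(⅓ + 2*S) (U(S) = -6/(S + (S - 1*(-⅓))) = -6/(S + (S + ⅓)) = -6/(S + (⅓ + S)) = -6/(⅓ + 2*S))
3181442 + U(C(p)) = 3181442 - 18/(1 + 6*(-19)²) = 3181442 - 18/(1 + 6*361) = 3181442 - 18/(1 + 2166) = 3181442 - 18/2167 = 6894184796/2167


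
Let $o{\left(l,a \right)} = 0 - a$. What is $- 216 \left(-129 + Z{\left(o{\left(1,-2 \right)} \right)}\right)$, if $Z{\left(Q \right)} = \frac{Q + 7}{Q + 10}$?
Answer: $27702$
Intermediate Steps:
$o{\left(l,a \right)} = - a$
$Z{\left(Q \right)} = \frac{7 + Q}{10 + Q}$
$- 216 \left(-129 + Z{\left(o{\left(1,-2 \right)} \right)}\right) = - 216 \left(-129 + \frac{7 - -2}{10 - -2}\right) = - 216 \left(-129 + \frac{7 + 2}{10 + 2}\right) = - 216 \left(-129 + \frac{1}{12} \cdot 9\right) = - 216 \left(-129 + \frac{3}{4}\right) = \left(-216\right) \left(- \frac{513}{4}\right) = 27702$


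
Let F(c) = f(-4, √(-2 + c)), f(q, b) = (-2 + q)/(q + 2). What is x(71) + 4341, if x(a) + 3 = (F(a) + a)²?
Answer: 9814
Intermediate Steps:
f(q, b) = (-2 + q)/(2 + q)
F(c) = 3 (F(c) = (-2 - 4)/(2 - 4) = -6/(-2) = -½*(-6) = 3)
x(a) = -3 + (3 + a)²
x(71) + 4341 = (-3 + (3 + 71)²) + 4341 = (-3 + 74²) + 4341 = (-3 + 5476) + 4341 = 5473 + 4341 = 9814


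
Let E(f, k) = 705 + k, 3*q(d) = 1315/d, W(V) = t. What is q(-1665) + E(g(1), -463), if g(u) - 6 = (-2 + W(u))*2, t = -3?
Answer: 241495/999 ≈ 241.74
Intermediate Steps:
W(V) = -3
g(u) = -4 (g(u) = 6 + (-2 - 3)*2 = 6 - 5*2 = 6 - 10 = -4)
q(d) = 1315/(3*d) (q(d) = (1315/d)/3 = 1315/(3*d))
q(-1665) + E(g(1), -463) = (1315/3)/(-1665) + (705 - 463) = (1315/3)*(-1/1665) + 242 = -263/999 + 242 = 241495/999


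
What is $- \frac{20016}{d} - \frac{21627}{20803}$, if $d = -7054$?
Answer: $\frac{131917995}{73372181} \approx 1.7979$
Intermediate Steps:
$- \frac{20016}{d} - \frac{21627}{20803} = - \frac{20016}{-7054} - \frac{21627}{20803} = \left(-20016\right) \left(- \frac{1}{7054}\right) - \frac{21627}{20803} = \frac{10008}{3527} - \frac{21627}{20803} = \frac{131917995}{73372181}$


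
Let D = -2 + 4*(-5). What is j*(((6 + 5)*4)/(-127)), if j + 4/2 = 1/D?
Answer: 90/127 ≈ 0.70866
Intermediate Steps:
D = -22 (D = -2 - 20 = -22)
j = -45/22 (j = -2 + 1/(-22) = -2 - 1/22 = -45/22 ≈ -2.0455)
j*(((6 + 5)*4)/(-127)) = -45*(6 + 5)*4/(22*(-127)) = -45*11*4*(-1)/(22*127) = -90*(-1)/127 = -45/22*(-44/127) = 90/127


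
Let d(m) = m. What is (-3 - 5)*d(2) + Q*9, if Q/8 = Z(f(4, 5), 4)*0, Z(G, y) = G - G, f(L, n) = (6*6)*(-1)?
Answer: -16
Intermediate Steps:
f(L, n) = -36 (f(L, n) = 36*(-1) = -36)
Z(G, y) = 0
Q = 0 (Q = 8*(0*0) = 8*0 = 0)
(-3 - 5)*d(2) + Q*9 = (-3 - 5)*2 + 0*9 = -8*2 + 0 = -16 + 0 = -16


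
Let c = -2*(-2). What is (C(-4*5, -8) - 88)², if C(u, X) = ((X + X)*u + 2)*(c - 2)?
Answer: 309136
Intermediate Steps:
c = 4
C(u, X) = 4 + 4*X*u (C(u, X) = ((X + X)*u + 2)*(4 - 2) = ((2*X)*u + 2)*2 = (2*X*u + 2)*2 = (2 + 2*X*u)*2 = 4 + 4*X*u)
(C(-4*5, -8) - 88)² = ((4 + 4*(-8)*(-4*5)) - 88)² = ((4 + 4*(-8)*(-20)) - 88)² = ((4 + 640) - 88)² = (644 - 88)² = 556² = 309136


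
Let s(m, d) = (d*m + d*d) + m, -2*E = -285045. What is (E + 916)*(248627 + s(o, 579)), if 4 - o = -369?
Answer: 114780635208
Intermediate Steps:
E = 285045/2 (E = -1/2*(-285045) = 285045/2 ≈ 1.4252e+5)
o = 373 (o = 4 - 1*(-369) = 4 + 369 = 373)
s(m, d) = m + d**2 + d*m (s(m, d) = (d*m + d**2) + m = (d**2 + d*m) + m = m + d**2 + d*m)
(E + 916)*(248627 + s(o, 579)) = (285045/2 + 916)*(248627 + (373 + 579**2 + 579*373)) = 286877*(248627 + (373 + 335241 + 215967))/2 = 286877*(248627 + 551581)/2 = (286877/2)*800208 = 114780635208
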